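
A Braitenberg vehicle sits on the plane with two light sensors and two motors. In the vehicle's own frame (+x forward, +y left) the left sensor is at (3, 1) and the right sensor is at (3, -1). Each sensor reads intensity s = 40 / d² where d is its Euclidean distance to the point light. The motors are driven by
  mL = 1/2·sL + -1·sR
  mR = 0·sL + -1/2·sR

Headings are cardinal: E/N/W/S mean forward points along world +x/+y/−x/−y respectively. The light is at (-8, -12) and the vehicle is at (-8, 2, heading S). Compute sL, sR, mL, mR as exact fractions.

20/61 20/61 -10/61 -10/61

left sensor world pos  = (-7, -1); dL² = 122
right sensor world pos = (-9, -1); dR² = 122
sL = 40/122 = 20/61
sR = 40/122 = 20/61
mL = 1/2·sL + -1·sR = -10/61
mR = 0·sL + -1/2·sR = -10/61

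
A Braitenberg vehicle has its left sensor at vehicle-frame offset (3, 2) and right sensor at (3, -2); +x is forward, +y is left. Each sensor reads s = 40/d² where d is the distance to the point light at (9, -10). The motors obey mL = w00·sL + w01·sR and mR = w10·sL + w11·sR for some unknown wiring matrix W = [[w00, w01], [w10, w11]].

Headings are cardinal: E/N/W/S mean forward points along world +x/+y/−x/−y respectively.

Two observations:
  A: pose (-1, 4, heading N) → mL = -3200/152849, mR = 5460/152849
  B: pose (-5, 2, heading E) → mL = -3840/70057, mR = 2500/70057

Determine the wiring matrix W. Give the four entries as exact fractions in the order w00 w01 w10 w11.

obs A: pose=(-1,4,N) → sL=40/433, sR=40/353, mL=-3200/152849, mR=5460/152849
obs B: pose=(-5,2,E) → sL=40/317, sR=40/221, mL=-3840/70057, mR=2500/70057
sensor matrix S = [[40/433, 40/353], [40/317, 40/221]]; det S = 25932800/10708142393
solve [mL_A; mL_B] = S·[w00; w01] and [mR_A; mR_B] = S·[w10; w11]:
  w00 = 1, w01 = -1, w10 = 1, w11 = -1/2

1 -1 1 -1/2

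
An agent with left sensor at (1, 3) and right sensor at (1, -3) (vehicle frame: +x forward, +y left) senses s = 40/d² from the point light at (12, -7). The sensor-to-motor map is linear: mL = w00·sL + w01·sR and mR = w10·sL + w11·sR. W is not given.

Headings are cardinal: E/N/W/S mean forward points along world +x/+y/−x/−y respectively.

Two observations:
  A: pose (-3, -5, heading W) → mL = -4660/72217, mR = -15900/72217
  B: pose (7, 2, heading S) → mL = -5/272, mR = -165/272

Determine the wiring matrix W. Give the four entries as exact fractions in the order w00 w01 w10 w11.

1/2 -1 -1/2 -1

obs A: pose=(-3,-5,W) → sL=40/257, sR=40/281, mL=-4660/72217, mR=-15900/72217
obs B: pose=(7,2,S) → sL=10/17, sR=5/16, mL=-5/272, mR=-165/272
sensor matrix S = [[40/257, 40/281], [10/17, 5/16]]; det S = -86175/2455378
solve [mL_A; mL_B] = S·[w00; w01] and [mR_A; mR_B] = S·[w10; w11]:
  w00 = 1/2, w01 = -1, w10 = -1/2, w11 = -1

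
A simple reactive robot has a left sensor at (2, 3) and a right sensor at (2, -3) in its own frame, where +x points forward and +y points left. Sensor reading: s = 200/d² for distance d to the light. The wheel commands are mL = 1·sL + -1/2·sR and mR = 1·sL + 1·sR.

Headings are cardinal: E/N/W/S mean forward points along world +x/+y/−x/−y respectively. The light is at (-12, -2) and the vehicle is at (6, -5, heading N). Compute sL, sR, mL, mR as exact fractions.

100/113 100/221 16450/24973 33400/24973

left sensor world pos  = (3, -3); dL² = 226
right sensor world pos = (9, -3); dR² = 442
sL = 200/226 = 100/113
sR = 200/442 = 100/221
mL = 1·sL + -1/2·sR = 16450/24973
mR = 1·sL + 1·sR = 33400/24973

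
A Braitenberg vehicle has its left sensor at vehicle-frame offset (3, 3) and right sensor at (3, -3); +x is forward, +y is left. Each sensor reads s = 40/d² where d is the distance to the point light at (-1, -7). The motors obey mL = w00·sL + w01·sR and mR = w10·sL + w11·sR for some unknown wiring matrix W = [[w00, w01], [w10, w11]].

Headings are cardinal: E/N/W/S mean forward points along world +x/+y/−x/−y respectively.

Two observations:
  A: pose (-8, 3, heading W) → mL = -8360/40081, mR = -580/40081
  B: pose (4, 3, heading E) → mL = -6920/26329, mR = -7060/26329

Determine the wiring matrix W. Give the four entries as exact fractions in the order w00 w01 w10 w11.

obs A: pose=(-8,3,W) → sL=40/149, sR=40/269, mL=-8360/40081, mR=-580/40081
obs B: pose=(4,3,E) → sL=40/233, sR=40/113, mL=-6920/26329, mR=-7060/26329
sensor matrix S = [[40/149, 40/269], [40/233, 40/113]]; det S = 73344000/1055292649
solve [mL_A; mL_B] = S·[w00; w01] and [mR_A; mR_B] = S·[w10; w11]:
  w00 = -1/2, w01 = -1/2, w10 = 1/2, w11 = -1

-1/2 -1/2 1/2 -1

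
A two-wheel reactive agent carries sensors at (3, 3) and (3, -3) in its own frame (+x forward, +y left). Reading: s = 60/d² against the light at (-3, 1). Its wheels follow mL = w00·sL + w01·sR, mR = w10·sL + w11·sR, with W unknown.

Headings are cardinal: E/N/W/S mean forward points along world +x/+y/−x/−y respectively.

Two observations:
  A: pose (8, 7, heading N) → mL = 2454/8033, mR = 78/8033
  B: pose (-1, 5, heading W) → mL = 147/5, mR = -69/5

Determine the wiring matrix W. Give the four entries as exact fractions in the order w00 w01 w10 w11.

1 -1/2 -1/2 1

obs A: pose=(8,7,N) → sL=12/29, sR=60/277, mL=2454/8033, mR=78/8033
obs B: pose=(-1,5,W) → sL=30, sR=6/5, mL=147/5, mR=-69/5
sensor matrix S = [[12/29, 60/277], [30, 6/5]]; det S = -241056/40165
solve [mL_A; mL_B] = S·[w00; w01] and [mR_A; mR_B] = S·[w10; w11]:
  w00 = 1, w01 = -1/2, w10 = -1/2, w11 = 1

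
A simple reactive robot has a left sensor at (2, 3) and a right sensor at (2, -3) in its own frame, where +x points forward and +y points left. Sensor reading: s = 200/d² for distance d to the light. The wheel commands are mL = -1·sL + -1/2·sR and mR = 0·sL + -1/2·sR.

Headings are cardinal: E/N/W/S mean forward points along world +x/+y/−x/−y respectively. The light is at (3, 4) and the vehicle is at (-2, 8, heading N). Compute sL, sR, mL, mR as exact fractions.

2 5 -9/2 -5/2

left sensor world pos  = (-5, 10); dL² = 100
right sensor world pos = (1, 10); dR² = 40
sL = 200/100 = 2
sR = 200/40 = 5
mL = -1·sL + -1/2·sR = -9/2
mR = 0·sL + -1/2·sR = -5/2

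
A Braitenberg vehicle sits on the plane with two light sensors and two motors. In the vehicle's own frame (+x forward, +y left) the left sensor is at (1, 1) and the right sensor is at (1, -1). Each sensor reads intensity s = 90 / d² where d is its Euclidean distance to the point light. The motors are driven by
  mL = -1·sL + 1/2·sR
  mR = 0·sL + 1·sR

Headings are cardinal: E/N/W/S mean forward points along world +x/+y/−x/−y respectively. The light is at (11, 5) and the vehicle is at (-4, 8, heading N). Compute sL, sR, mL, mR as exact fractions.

45/136 45/106 -855/7208 45/106

left sensor world pos  = (-5, 9); dL² = 272
right sensor world pos = (-3, 9); dR² = 212
sL = 90/272 = 45/136
sR = 90/212 = 45/106
mL = -1·sL + 1/2·sR = -855/7208
mR = 0·sL + 1·sR = 45/106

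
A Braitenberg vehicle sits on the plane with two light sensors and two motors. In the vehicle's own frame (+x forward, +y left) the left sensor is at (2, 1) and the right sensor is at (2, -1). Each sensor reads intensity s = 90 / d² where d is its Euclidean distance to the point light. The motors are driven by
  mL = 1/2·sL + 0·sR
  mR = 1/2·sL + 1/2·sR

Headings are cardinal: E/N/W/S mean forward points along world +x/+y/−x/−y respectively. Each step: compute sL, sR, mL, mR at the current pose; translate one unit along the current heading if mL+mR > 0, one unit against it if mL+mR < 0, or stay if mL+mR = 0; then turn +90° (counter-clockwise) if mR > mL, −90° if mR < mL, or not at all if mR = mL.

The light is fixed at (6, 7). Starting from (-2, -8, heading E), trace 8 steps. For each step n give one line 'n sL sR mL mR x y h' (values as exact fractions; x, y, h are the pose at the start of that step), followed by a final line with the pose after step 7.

0 45/116 45/146 45/232 5895/16936 -2 -8 E
1 90/233 18/41 45/233 3942/9553 -1 -8 N
2 5/17 9/25 5/34 139/425 -1 -7 W
3 18/61 90/337 9/61 5778/20557 -2 -7 S
4 45/116 45/146 45/232 5895/16936 -2 -8 E
5 90/233 18/41 45/233 3942/9553 -1 -8 N
6 5/17 9/25 5/34 139/425 -1 -7 W
7 18/61 90/337 9/61 5778/20557 -2 -7 S
final -2 -8 E

n=0: pose=(-2,-8,E); sL=45/116, sR=45/146; mL=45/232, mR=5895/16936; mL+mR=2295/4234 → advance +1; mR−mL=45/292 → turn +1·90°
n=1: pose=(-1,-8,N); sL=90/233, sR=18/41; mL=45/233, mR=3942/9553; mL+mR=5787/9553 → advance +1; mR−mL=9/41 → turn +1·90°
n=2: pose=(-1,-7,W); sL=5/17, sR=9/25; mL=5/34, mR=139/425; mL+mR=403/850 → advance +1; mR−mL=9/50 → turn +1·90°
n=3: pose=(-2,-7,S); sL=18/61, sR=90/337; mL=9/61, mR=5778/20557; mL+mR=8811/20557 → advance +1; mR−mL=45/337 → turn +1·90°
n=4: pose=(-2,-8,E); sL=45/116, sR=45/146; mL=45/232, mR=5895/16936; mL+mR=2295/4234 → advance +1; mR−mL=45/292 → turn +1·90°
n=5: pose=(-1,-8,N); sL=90/233, sR=18/41; mL=45/233, mR=3942/9553; mL+mR=5787/9553 → advance +1; mR−mL=9/41 → turn +1·90°
n=6: pose=(-1,-7,W); sL=5/17, sR=9/25; mL=5/34, mR=139/425; mL+mR=403/850 → advance +1; mR−mL=9/50 → turn +1·90°
n=7: pose=(-2,-7,S); sL=18/61, sR=90/337; mL=9/61, mR=5778/20557; mL+mR=8811/20557 → advance +1; mR−mL=45/337 → turn +1·90°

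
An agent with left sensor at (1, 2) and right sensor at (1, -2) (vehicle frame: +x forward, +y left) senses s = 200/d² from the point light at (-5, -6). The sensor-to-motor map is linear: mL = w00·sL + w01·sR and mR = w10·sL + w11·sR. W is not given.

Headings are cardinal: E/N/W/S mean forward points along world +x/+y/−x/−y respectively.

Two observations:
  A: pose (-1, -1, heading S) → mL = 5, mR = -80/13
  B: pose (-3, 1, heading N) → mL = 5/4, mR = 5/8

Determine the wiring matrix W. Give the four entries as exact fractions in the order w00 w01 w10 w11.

0 1/2 1 -1

obs A: pose=(-1,-1,S) → sL=50/13, sR=10, mL=5, mR=-80/13
obs B: pose=(-3,1,N) → sL=25/8, sR=5/2, mL=5/4, mR=5/8
sensor matrix S = [[50/13, 10], [25/8, 5/2]]; det S = -1125/52
solve [mL_A; mL_B] = S·[w00; w01] and [mR_A; mR_B] = S·[w10; w11]:
  w00 = 0, w01 = 1/2, w10 = 1, w11 = -1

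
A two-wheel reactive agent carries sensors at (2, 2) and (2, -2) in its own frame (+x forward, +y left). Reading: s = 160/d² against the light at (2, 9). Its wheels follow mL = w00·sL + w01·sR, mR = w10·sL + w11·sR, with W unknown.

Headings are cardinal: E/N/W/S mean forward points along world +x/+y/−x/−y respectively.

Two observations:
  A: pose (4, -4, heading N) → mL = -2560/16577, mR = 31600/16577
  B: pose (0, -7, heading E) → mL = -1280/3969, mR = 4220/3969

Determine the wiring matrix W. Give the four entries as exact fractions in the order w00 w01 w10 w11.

-1 1 1 1/2

obs A: pose=(4,-4,N) → sL=160/121, sR=160/137, mL=-2560/16577, mR=31600/16577
obs B: pose=(0,-7,E) → sL=40/49, sR=40/81, mL=-1280/3969, mR=4220/3969
sensor matrix S = [[160/121, 160/137], [40/49, 40/81]]; det S = -19763200/65794113
solve [mL_A; mL_B] = S·[w00; w01] and [mR_A; mR_B] = S·[w10; w11]:
  w00 = -1, w01 = 1, w10 = 1, w11 = 1/2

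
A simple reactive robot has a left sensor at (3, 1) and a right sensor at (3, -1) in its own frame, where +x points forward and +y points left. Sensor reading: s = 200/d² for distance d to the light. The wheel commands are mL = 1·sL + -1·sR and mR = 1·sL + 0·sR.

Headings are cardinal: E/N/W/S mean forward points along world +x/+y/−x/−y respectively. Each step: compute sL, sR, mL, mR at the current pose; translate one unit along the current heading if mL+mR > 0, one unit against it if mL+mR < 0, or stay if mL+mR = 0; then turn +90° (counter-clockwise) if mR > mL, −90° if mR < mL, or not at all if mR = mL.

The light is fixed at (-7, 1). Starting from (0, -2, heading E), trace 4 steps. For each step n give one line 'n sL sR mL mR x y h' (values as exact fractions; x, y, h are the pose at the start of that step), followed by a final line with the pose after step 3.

0 25/13 50/29 75/377 25/13 0 -2 E
1 200/49 200/81 6400/3969 200/49 1 -2 N
2 100/17 100/13 -400/221 100/17 1 -1 W
3 200/89 200/61 -5600/5429 200/89 0 -1 S
final 0 -2 E

n=0: pose=(0,-2,E); sL=25/13, sR=50/29; mL=75/377, mR=25/13; mL+mR=800/377 → advance +1; mR−mL=50/29 → turn +1·90°
n=1: pose=(1,-2,N); sL=200/49, sR=200/81; mL=6400/3969, mR=200/49; mL+mR=22600/3969 → advance +1; mR−mL=200/81 → turn +1·90°
n=2: pose=(1,-1,W); sL=100/17, sR=100/13; mL=-400/221, mR=100/17; mL+mR=900/221 → advance +1; mR−mL=100/13 → turn +1·90°
n=3: pose=(0,-1,S); sL=200/89, sR=200/61; mL=-5600/5429, mR=200/89; mL+mR=6600/5429 → advance +1; mR−mL=200/61 → turn +1·90°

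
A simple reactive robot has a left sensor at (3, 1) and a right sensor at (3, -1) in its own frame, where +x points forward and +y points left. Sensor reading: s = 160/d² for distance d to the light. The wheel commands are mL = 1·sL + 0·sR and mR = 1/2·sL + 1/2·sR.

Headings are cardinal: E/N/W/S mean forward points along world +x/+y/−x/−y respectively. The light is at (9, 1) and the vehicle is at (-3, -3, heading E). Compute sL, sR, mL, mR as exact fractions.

left sensor world pos  = (0, -2); dL² = 90
right sensor world pos = (0, -4); dR² = 106
sL = 160/90 = 16/9
sR = 160/106 = 80/53
mL = 1·sL + 0·sR = 16/9
mR = 1/2·sL + 1/2·sR = 784/477

16/9 80/53 16/9 784/477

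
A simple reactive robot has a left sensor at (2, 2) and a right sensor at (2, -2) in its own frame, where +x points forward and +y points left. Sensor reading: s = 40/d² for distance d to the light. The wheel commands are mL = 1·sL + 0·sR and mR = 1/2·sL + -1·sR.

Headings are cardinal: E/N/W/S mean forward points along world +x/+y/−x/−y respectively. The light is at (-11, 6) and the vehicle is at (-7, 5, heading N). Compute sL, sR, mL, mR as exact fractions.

8 40/37 8 108/37

left sensor world pos  = (-9, 7); dL² = 5
right sensor world pos = (-5, 7); dR² = 37
sL = 40/5 = 8
sR = 40/37 = 40/37
mL = 1·sL + 0·sR = 8
mR = 1/2·sL + -1·sR = 108/37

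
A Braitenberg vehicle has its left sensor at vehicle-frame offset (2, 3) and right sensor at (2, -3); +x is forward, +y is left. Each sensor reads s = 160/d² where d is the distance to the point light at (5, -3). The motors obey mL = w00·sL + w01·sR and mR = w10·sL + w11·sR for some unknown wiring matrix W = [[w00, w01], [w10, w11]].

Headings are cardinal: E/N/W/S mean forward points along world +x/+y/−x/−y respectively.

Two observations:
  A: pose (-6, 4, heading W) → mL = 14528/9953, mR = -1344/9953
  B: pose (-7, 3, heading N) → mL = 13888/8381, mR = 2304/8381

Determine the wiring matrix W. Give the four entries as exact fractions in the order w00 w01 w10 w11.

obs A: pose=(-6,4,W) → sL=32/37, sR=160/269, mL=14528/9953, mR=-1344/9953
obs B: pose=(-7,3,N) → sL=160/289, sR=32/29, mL=13888/8381, mR=2304/8381
sensor matrix S = [[32/37, 160/269], [160/289, 32/29]]; det S = 52137984/83416093
solve [mL_A; mL_B] = S·[w00; w01] and [mR_A; mR_B] = S·[w10; w11]:
  w00 = 1, w01 = 1, w10 = -1/2, w11 = 1/2

1 1 -1/2 1/2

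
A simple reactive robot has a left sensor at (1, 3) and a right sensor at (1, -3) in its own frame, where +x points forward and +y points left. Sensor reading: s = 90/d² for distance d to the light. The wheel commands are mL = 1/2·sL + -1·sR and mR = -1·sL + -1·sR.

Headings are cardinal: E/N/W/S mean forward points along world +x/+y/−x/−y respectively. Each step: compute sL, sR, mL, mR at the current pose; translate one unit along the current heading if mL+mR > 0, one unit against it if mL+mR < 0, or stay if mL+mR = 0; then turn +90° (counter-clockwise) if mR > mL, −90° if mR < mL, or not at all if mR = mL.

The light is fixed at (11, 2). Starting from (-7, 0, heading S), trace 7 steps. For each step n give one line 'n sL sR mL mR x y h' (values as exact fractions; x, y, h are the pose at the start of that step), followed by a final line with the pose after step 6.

0 5/13 1/5 -1/130 -38/65 -7 0 S
1 90/377 18/73 -3501/27521 -13356/27521 -7 1 W
2 9/40 45/98 -1359/3920 -1341/1960 -6 1 N
3 90/257 90/281 -10485/72217 -48420/72217 -6 0 E
4 5/13 1/5 -1/130 -38/65 -7 0 S
5 90/377 18/73 -3501/27521 -13356/27521 -7 1 W
6 9/40 45/98 -1359/3920 -1341/1960 -6 1 N
final -6 0 E

n=0: pose=(-7,0,S); sL=5/13, sR=1/5; mL=-1/130, mR=-38/65; mL+mR=-77/130 → advance -1; mR−mL=-15/26 → turn -1·90°
n=1: pose=(-7,1,W); sL=90/377, sR=18/73; mL=-3501/27521, mR=-13356/27521; mL+mR=-16857/27521 → advance -1; mR−mL=-135/377 → turn -1·90°
n=2: pose=(-6,1,N); sL=9/40, sR=45/98; mL=-1359/3920, mR=-1341/1960; mL+mR=-4041/3920 → advance -1; mR−mL=-27/80 → turn -1·90°
n=3: pose=(-6,0,E); sL=90/257, sR=90/281; mL=-10485/72217, mR=-48420/72217; mL+mR=-58905/72217 → advance -1; mR−mL=-135/257 → turn -1·90°
n=4: pose=(-7,0,S); sL=5/13, sR=1/5; mL=-1/130, mR=-38/65; mL+mR=-77/130 → advance -1; mR−mL=-15/26 → turn -1·90°
n=5: pose=(-7,1,W); sL=90/377, sR=18/73; mL=-3501/27521, mR=-13356/27521; mL+mR=-16857/27521 → advance -1; mR−mL=-135/377 → turn -1·90°
n=6: pose=(-6,1,N); sL=9/40, sR=45/98; mL=-1359/3920, mR=-1341/1960; mL+mR=-4041/3920 → advance -1; mR−mL=-27/80 → turn -1·90°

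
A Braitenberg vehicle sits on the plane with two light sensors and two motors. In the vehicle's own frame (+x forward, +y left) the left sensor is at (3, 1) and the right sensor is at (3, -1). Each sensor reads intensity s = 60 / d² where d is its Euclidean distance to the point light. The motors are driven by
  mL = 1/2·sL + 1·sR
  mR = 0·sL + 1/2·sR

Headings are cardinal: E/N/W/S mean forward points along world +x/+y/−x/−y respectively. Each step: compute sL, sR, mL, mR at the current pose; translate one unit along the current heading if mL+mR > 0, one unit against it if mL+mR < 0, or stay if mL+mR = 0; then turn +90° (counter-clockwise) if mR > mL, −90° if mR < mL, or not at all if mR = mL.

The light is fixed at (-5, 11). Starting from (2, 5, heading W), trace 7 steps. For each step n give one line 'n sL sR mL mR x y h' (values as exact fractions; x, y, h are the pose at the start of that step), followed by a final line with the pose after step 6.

0 12/13 60/41 1026/533 30/41 2 5 W
1 30/17 30/29 945/493 15/29 1 5 N
2 60/97 20/39 3110/3783 10/39 1 6 E
3 15/32 3/5 267/320 3/10 2 6 S
4 12/13 60/41 1026/533 30/41 2 5 W
5 30/17 30/29 945/493 15/29 1 5 N
6 60/97 20/39 3110/3783 10/39 1 6 E
final 2 6 S

n=0: pose=(2,5,W); sL=12/13, sR=60/41; mL=1026/533, mR=30/41; mL+mR=1416/533 → advance +1; mR−mL=-636/533 → turn -1·90°
n=1: pose=(1,5,N); sL=30/17, sR=30/29; mL=945/493, mR=15/29; mL+mR=1200/493 → advance +1; mR−mL=-690/493 → turn -1·90°
n=2: pose=(1,6,E); sL=60/97, sR=20/39; mL=3110/3783, mR=10/39; mL+mR=1360/1261 → advance +1; mR−mL=-2140/3783 → turn -1·90°
n=3: pose=(2,6,S); sL=15/32, sR=3/5; mL=267/320, mR=3/10; mL+mR=363/320 → advance +1; mR−mL=-171/320 → turn -1·90°
n=4: pose=(2,5,W); sL=12/13, sR=60/41; mL=1026/533, mR=30/41; mL+mR=1416/533 → advance +1; mR−mL=-636/533 → turn -1·90°
n=5: pose=(1,5,N); sL=30/17, sR=30/29; mL=945/493, mR=15/29; mL+mR=1200/493 → advance +1; mR−mL=-690/493 → turn -1·90°
n=6: pose=(1,6,E); sL=60/97, sR=20/39; mL=3110/3783, mR=10/39; mL+mR=1360/1261 → advance +1; mR−mL=-2140/3783 → turn -1·90°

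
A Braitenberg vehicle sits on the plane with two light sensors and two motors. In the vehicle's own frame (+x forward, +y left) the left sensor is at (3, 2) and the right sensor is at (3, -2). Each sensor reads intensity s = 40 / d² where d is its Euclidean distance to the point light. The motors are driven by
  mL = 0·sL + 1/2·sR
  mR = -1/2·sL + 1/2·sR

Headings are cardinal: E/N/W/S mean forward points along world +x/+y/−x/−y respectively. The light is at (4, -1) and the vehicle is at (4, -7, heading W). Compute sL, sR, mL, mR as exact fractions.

40/73 8/5 4/5 192/365

left sensor world pos  = (1, -9); dL² = 73
right sensor world pos = (1, -5); dR² = 25
sL = 40/73 = 40/73
sR = 40/25 = 8/5
mL = 0·sL + 1/2·sR = 4/5
mR = -1/2·sL + 1/2·sR = 192/365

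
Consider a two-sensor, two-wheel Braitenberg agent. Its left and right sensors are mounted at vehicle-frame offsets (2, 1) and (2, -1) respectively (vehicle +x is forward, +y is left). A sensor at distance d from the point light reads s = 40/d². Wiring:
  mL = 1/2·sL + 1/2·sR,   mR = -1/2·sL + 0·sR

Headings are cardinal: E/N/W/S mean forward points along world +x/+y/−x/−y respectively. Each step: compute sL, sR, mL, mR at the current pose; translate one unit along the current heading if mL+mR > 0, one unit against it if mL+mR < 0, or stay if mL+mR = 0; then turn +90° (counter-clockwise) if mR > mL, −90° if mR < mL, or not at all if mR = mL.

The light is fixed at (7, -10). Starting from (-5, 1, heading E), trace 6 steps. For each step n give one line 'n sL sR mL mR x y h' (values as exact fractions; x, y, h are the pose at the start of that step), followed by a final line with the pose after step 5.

0 10/61 1/5 111/610 -5/61 -5 1 E
1 40/181 8/45 1624/8145 -20/181 -4 1 S
2 4/25 4/29 108/725 -2/25 -4 0 W
3 40/313 8/53 2312/16589 -20/313 -5 0 N
4 10/61 1/5 111/610 -5/61 -5 1 E
5 40/181 8/45 1624/8145 -20/181 -4 1 S
final -4 0 W

n=0: pose=(-5,1,E); sL=10/61, sR=1/5; mL=111/610, mR=-5/61; mL+mR=1/10 → advance +1; mR−mL=-161/610 → turn -1·90°
n=1: pose=(-4,1,S); sL=40/181, sR=8/45; mL=1624/8145, mR=-20/181; mL+mR=4/45 → advance +1; mR−mL=-2524/8145 → turn -1·90°
n=2: pose=(-4,0,W); sL=4/25, sR=4/29; mL=108/725, mR=-2/25; mL+mR=2/29 → advance +1; mR−mL=-166/725 → turn -1·90°
n=3: pose=(-5,0,N); sL=40/313, sR=8/53; mL=2312/16589, mR=-20/313; mL+mR=4/53 → advance +1; mR−mL=-3372/16589 → turn -1·90°
n=4: pose=(-5,1,E); sL=10/61, sR=1/5; mL=111/610, mR=-5/61; mL+mR=1/10 → advance +1; mR−mL=-161/610 → turn -1·90°
n=5: pose=(-4,1,S); sL=40/181, sR=8/45; mL=1624/8145, mR=-20/181; mL+mR=4/45 → advance +1; mR−mL=-2524/8145 → turn -1·90°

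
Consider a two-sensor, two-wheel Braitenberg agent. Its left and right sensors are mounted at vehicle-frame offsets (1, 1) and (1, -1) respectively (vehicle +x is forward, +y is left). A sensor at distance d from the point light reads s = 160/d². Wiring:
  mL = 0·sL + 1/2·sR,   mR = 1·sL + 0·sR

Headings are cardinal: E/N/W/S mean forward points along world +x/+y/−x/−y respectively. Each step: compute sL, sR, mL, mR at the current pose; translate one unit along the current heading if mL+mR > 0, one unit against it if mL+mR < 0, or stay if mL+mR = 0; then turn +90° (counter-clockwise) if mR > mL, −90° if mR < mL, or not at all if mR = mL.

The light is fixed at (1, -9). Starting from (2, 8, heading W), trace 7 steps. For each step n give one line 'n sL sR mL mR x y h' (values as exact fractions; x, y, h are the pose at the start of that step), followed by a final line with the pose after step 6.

n=0: pose=(2,8,W); sL=5/8, sR=40/81; mL=20/81, mR=5/8; mL+mR=565/648 → advance +1; mR−mL=245/648 → turn +1·90°
n=1: pose=(1,8,S); sL=160/257, sR=160/257; mL=80/257, mR=160/257; mL+mR=240/257 → advance +1; mR−mL=80/257 → turn +1·90°
n=2: pose=(1,7,E); sL=16/29, sR=80/113; mL=40/113, mR=16/29; mL+mR=2968/3277 → advance +1; mR−mL=648/3277 → turn +1·90°
n=3: pose=(2,7,N); sL=160/289, sR=160/293; mL=80/293, mR=160/289; mL+mR=70000/84677 → advance +1; mR−mL=23760/84677 → turn +1·90°
n=4: pose=(2,8,W); sL=5/8, sR=40/81; mL=20/81, mR=5/8; mL+mR=565/648 → advance +1; mR−mL=245/648 → turn +1·90°
n=5: pose=(1,8,S); sL=160/257, sR=160/257; mL=80/257, mR=160/257; mL+mR=240/257 → advance +1; mR−mL=80/257 → turn +1·90°
n=6: pose=(1,7,E); sL=16/29, sR=80/113; mL=40/113, mR=16/29; mL+mR=2968/3277 → advance +1; mR−mL=648/3277 → turn +1·90°

0 5/8 40/81 20/81 5/8 2 8 W
1 160/257 160/257 80/257 160/257 1 8 S
2 16/29 80/113 40/113 16/29 1 7 E
3 160/289 160/293 80/293 160/289 2 7 N
4 5/8 40/81 20/81 5/8 2 8 W
5 160/257 160/257 80/257 160/257 1 8 S
6 16/29 80/113 40/113 16/29 1 7 E
final 2 7 N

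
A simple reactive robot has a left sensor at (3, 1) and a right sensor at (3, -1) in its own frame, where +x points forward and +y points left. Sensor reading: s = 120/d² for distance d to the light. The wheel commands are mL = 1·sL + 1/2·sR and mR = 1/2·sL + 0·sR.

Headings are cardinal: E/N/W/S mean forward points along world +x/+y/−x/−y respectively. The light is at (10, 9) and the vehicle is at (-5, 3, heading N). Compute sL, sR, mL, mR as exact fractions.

24/53 24/41 1620/2173 12/53

left sensor world pos  = (-6, 6); dL² = 265
right sensor world pos = (-4, 6); dR² = 205
sL = 120/265 = 24/53
sR = 120/205 = 24/41
mL = 1·sL + 1/2·sR = 1620/2173
mR = 1/2·sL + 0·sR = 12/53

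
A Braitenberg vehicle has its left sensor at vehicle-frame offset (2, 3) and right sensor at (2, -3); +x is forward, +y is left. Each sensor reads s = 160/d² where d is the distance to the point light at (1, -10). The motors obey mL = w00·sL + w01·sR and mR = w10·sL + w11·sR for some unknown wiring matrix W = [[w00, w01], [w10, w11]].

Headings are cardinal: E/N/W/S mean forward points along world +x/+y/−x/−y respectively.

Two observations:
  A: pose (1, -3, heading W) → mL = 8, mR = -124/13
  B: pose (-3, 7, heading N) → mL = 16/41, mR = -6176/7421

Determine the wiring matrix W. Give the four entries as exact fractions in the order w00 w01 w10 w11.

obs A: pose=(1,-3,W) → sL=8, sR=20/13, mL=8, mR=-124/13
obs B: pose=(-3,7,N) → sL=16/41, sR=80/181, mL=16/41, mR=-6176/7421
sensor matrix S = [[8, 20/13], [16/41, 80/181]]; det S = 283200/96473
solve [mL_A; mL_B] = S·[w00; w01] and [mR_A; mR_B] = S·[w10; w11]:
  w00 = 1, w01 = 0, w10 = -1, w11 = -1

1 0 -1 -1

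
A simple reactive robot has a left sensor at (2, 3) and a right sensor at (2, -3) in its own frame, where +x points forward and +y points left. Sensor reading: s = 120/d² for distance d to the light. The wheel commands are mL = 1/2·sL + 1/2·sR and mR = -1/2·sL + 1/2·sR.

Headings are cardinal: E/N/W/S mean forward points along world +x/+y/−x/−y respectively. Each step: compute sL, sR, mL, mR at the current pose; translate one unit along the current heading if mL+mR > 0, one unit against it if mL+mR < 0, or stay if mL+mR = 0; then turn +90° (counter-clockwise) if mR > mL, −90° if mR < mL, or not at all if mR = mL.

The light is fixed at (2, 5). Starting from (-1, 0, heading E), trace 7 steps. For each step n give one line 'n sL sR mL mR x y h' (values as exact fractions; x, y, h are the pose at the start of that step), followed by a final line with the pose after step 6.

0 24 24/13 168/13 -144/13 -1 0 E
1 12/5 60/37 372/185 -72/185 0 0 S
2 120/97 24/5 1464/485 864/485 0 -1 W
3 30/13 15/2 255/52 135/52 -1 -1 N
4 24 24/13 168/13 -144/13 -1 0 E
5 12/5 60/37 372/185 -72/185 0 0 S
6 120/97 24/5 1464/485 864/485 0 -1 W
final -1 -1 N

n=0: pose=(-1,0,E); sL=24, sR=24/13; mL=168/13, mR=-144/13; mL+mR=24/13 → advance +1; mR−mL=-24 → turn -1·90°
n=1: pose=(0,0,S); sL=12/5, sR=60/37; mL=372/185, mR=-72/185; mL+mR=60/37 → advance +1; mR−mL=-12/5 → turn -1·90°
n=2: pose=(0,-1,W); sL=120/97, sR=24/5; mL=1464/485, mR=864/485; mL+mR=24/5 → advance +1; mR−mL=-120/97 → turn -1·90°
n=3: pose=(-1,-1,N); sL=30/13, sR=15/2; mL=255/52, mR=135/52; mL+mR=15/2 → advance +1; mR−mL=-30/13 → turn -1·90°
n=4: pose=(-1,0,E); sL=24, sR=24/13; mL=168/13, mR=-144/13; mL+mR=24/13 → advance +1; mR−mL=-24 → turn -1·90°
n=5: pose=(0,0,S); sL=12/5, sR=60/37; mL=372/185, mR=-72/185; mL+mR=60/37 → advance +1; mR−mL=-12/5 → turn -1·90°
n=6: pose=(0,-1,W); sL=120/97, sR=24/5; mL=1464/485, mR=864/485; mL+mR=24/5 → advance +1; mR−mL=-120/97 → turn -1·90°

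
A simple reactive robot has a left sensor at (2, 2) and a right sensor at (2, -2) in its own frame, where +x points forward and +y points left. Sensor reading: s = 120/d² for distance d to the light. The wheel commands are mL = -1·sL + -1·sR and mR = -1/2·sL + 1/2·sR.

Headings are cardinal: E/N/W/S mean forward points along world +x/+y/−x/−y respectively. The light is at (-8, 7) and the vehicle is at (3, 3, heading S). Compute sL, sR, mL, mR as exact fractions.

24/41 40/39 -2576/1599 352/1599

left sensor world pos  = (5, 1); dL² = 205
right sensor world pos = (1, 1); dR² = 117
sL = 120/205 = 24/41
sR = 120/117 = 40/39
mL = -1·sL + -1·sR = -2576/1599
mR = -1/2·sL + 1/2·sR = 352/1599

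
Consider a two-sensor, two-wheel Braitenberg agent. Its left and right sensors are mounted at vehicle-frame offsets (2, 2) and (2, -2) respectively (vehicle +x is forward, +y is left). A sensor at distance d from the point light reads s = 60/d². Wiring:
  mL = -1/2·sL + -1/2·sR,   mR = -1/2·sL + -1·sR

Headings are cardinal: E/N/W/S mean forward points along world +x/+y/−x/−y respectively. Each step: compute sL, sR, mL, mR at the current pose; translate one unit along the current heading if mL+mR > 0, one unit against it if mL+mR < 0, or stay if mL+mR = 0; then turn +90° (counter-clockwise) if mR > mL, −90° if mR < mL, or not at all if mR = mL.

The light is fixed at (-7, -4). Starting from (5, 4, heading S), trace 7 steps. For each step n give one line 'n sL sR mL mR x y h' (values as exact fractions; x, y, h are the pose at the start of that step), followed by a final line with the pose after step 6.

0 15/58 15/34 -345/986 -1125/1972 5 4 S
1 60/149 60/221 -11100/32929 -15570/32929 5 5 W
2 30/121 30/173 -4410/20933 -6225/20933 6 5 N
3 12/65 20/87 -1172/5655 -1822/5655 6 4 E
4 15/58 15/34 -345/986 -1125/1972 5 4 S
5 60/149 60/221 -11100/32929 -15570/32929 5 5 W
6 30/121 30/173 -4410/20933 -6225/20933 6 5 N
final 6 4 E

n=0: pose=(5,4,S); sL=15/58, sR=15/34; mL=-345/986, mR=-1125/1972; mL+mR=-1815/1972 → advance -1; mR−mL=-15/68 → turn -1·90°
n=1: pose=(5,5,W); sL=60/149, sR=60/221; mL=-11100/32929, mR=-15570/32929; mL+mR=-26670/32929 → advance -1; mR−mL=-30/221 → turn -1·90°
n=2: pose=(6,5,N); sL=30/121, sR=30/173; mL=-4410/20933, mR=-6225/20933; mL+mR=-10635/20933 → advance -1; mR−mL=-15/173 → turn -1·90°
n=3: pose=(6,4,E); sL=12/65, sR=20/87; mL=-1172/5655, mR=-1822/5655; mL+mR=-998/1885 → advance -1; mR−mL=-10/87 → turn -1·90°
n=4: pose=(5,4,S); sL=15/58, sR=15/34; mL=-345/986, mR=-1125/1972; mL+mR=-1815/1972 → advance -1; mR−mL=-15/68 → turn -1·90°
n=5: pose=(5,5,W); sL=60/149, sR=60/221; mL=-11100/32929, mR=-15570/32929; mL+mR=-26670/32929 → advance -1; mR−mL=-30/221 → turn -1·90°
n=6: pose=(6,5,N); sL=30/121, sR=30/173; mL=-4410/20933, mR=-6225/20933; mL+mR=-10635/20933 → advance -1; mR−mL=-15/173 → turn -1·90°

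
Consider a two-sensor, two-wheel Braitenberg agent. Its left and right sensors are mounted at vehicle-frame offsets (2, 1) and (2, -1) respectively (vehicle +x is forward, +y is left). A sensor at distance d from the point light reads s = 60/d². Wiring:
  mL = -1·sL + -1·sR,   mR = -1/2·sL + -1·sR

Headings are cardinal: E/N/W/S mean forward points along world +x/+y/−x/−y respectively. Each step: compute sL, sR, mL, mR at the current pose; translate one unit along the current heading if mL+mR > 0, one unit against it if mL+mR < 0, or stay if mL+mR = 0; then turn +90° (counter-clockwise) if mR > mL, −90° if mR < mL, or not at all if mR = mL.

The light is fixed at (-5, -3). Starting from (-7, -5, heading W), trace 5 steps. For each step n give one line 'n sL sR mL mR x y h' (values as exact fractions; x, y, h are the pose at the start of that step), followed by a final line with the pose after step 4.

n=0: pose=(-7,-5,W); sL=12/5, sR=60/17; mL=-504/85, mR=-402/85; mL+mR=-906/85 → advance -1; mR−mL=6/5 → turn +1·90°
n=1: pose=(-6,-5,S); sL=15/4, sR=3; mL=-27/4, mR=-39/8; mL+mR=-93/8 → advance -1; mR−mL=15/8 → turn +1·90°
n=2: pose=(-6,-4,E); sL=60, sR=12; mL=-72, mR=-42; mL+mR=-114 → advance -1; mR−mL=30 → turn +1·90°
n=3: pose=(-7,-4,N); sL=6, sR=30; mL=-36, mR=-33; mL+mR=-69 → advance -1; mR−mL=3 → turn +1·90°
n=4: pose=(-7,-5,W); sL=12/5, sR=60/17; mL=-504/85, mR=-402/85; mL+mR=-906/85 → advance -1; mR−mL=6/5 → turn +1·90°

0 12/5 60/17 -504/85 -402/85 -7 -5 W
1 15/4 3 -27/4 -39/8 -6 -5 S
2 60 12 -72 -42 -6 -4 E
3 6 30 -36 -33 -7 -4 N
4 12/5 60/17 -504/85 -402/85 -7 -5 W
final -6 -5 S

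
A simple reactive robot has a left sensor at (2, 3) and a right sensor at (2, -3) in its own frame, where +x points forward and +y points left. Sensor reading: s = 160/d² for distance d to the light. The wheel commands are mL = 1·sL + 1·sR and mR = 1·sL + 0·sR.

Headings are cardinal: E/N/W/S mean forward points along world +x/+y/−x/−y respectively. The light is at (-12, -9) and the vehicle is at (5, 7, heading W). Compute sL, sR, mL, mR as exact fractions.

left sensor world pos  = (3, 4); dL² = 394
right sensor world pos = (3, 10); dR² = 586
sL = 160/394 = 80/197
sR = 160/586 = 80/293
mL = 1·sL + 1·sR = 39200/57721
mR = 1·sL + 0·sR = 80/197

80/197 80/293 39200/57721 80/197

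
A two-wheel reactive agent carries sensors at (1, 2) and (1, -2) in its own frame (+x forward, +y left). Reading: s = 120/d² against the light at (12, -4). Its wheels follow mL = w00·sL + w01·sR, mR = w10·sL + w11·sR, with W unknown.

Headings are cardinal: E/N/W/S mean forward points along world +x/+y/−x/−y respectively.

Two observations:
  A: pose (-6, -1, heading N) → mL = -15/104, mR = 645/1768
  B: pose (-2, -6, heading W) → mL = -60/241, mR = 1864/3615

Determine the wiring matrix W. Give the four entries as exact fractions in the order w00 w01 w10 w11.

-1/2 0 1/2 1/2

obs A: pose=(-6,-1,N) → sL=15/52, sR=15/34, mL=-15/104, mR=645/1768
obs B: pose=(-2,-6,W) → sL=120/241, sR=8/15, mL=-60/241, mR=1864/3615
sensor matrix S = [[15/52, 15/34], [120/241, 8/15]]; det S = -3506/53261
solve [mL_A; mL_B] = S·[w00; w01] and [mR_A; mR_B] = S·[w10; w11]:
  w00 = -1/2, w01 = 0, w10 = 1/2, w11 = 1/2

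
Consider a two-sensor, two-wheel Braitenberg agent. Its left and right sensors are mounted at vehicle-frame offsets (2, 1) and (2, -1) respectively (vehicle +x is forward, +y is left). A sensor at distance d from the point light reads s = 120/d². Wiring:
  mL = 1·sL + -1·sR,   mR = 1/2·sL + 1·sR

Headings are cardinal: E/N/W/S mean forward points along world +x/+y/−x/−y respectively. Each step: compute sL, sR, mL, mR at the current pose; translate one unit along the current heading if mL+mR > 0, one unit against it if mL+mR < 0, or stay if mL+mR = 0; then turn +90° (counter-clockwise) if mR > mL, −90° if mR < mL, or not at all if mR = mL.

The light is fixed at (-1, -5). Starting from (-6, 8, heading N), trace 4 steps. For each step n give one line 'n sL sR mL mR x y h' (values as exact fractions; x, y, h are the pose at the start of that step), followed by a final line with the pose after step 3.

0 40/87 120/241 -800/20967 15260/20967 -6 8 N
1 60/109 60/137 1680/14933 10650/14933 -6 9 W
2 120/169 120/193 2880/32617 31860/32617 -7 9 S
3 30/53 3/4 -39/212 219/212 -7 8 E
final -6 8 N

n=0: pose=(-6,8,N); sL=40/87, sR=120/241; mL=-800/20967, mR=15260/20967; mL+mR=20/29 → advance +1; mR−mL=16060/20967 → turn +1·90°
n=1: pose=(-6,9,W); sL=60/109, sR=60/137; mL=1680/14933, mR=10650/14933; mL+mR=90/109 → advance +1; mR−mL=8970/14933 → turn +1·90°
n=2: pose=(-7,9,S); sL=120/169, sR=120/193; mL=2880/32617, mR=31860/32617; mL+mR=180/169 → advance +1; mR−mL=28980/32617 → turn +1·90°
n=3: pose=(-7,8,E); sL=30/53, sR=3/4; mL=-39/212, mR=219/212; mL+mR=45/53 → advance +1; mR−mL=129/106 → turn +1·90°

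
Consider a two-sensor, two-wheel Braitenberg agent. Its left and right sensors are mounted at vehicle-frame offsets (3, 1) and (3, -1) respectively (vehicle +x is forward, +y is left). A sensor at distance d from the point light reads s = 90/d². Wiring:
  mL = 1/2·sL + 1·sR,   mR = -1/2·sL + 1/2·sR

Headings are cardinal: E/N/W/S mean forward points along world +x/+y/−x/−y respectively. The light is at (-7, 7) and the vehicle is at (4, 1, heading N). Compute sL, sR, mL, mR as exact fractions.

90/109 10/17 1855/1853 -220/1853

left sensor world pos  = (3, 4); dL² = 109
right sensor world pos = (5, 4); dR² = 153
sL = 90/109 = 90/109
sR = 90/153 = 10/17
mL = 1/2·sL + 1·sR = 1855/1853
mR = -1/2·sL + 1/2·sR = -220/1853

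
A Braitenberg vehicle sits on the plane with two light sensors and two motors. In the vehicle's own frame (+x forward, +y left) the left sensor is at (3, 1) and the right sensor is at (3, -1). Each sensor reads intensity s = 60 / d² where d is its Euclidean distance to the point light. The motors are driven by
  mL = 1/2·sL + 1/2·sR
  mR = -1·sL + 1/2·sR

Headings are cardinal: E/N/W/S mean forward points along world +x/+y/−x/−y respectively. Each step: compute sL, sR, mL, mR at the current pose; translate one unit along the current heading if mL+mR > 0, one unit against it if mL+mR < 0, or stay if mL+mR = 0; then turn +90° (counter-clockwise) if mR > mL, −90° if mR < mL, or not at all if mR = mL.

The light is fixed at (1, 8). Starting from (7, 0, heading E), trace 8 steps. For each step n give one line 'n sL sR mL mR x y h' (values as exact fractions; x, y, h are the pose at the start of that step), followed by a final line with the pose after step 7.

n=0: pose=(7,0,E); sL=6/13, sR=10/27; mL=146/351, mR=-97/351; mL+mR=49/351 → advance +1; mR−mL=-9/13 → turn -1·90°
n=1: pose=(8,0,S); sL=12/37, sR=60/157; mL=2052/5809, mR=-774/5809; mL+mR=1278/5809 → advance +1; mR−mL=-18/37 → turn -1·90°
n=2: pose=(8,-1,W); sL=15/29, sR=3/4; mL=147/232, mR=-33/232; mL+mR=57/116 → advance +1; mR−mL=-45/58 → turn -1·90°
n=3: pose=(7,-1,N); sL=60/61, sR=12/17; mL=876/1037, mR=-654/1037; mL+mR=222/1037 → advance +1; mR−mL=-90/61 → turn -1·90°
n=4: pose=(7,0,E); sL=6/13, sR=10/27; mL=146/351, mR=-97/351; mL+mR=49/351 → advance +1; mR−mL=-9/13 → turn -1·90°
n=5: pose=(8,0,S); sL=12/37, sR=60/157; mL=2052/5809, mR=-774/5809; mL+mR=1278/5809 → advance +1; mR−mL=-18/37 → turn -1·90°
n=6: pose=(8,-1,W); sL=15/29, sR=3/4; mL=147/232, mR=-33/232; mL+mR=57/116 → advance +1; mR−mL=-45/58 → turn -1·90°
n=7: pose=(7,-1,N); sL=60/61, sR=12/17; mL=876/1037, mR=-654/1037; mL+mR=222/1037 → advance +1; mR−mL=-90/61 → turn -1·90°

0 6/13 10/27 146/351 -97/351 7 0 E
1 12/37 60/157 2052/5809 -774/5809 8 0 S
2 15/29 3/4 147/232 -33/232 8 -1 W
3 60/61 12/17 876/1037 -654/1037 7 -1 N
4 6/13 10/27 146/351 -97/351 7 0 E
5 12/37 60/157 2052/5809 -774/5809 8 0 S
6 15/29 3/4 147/232 -33/232 8 -1 W
7 60/61 12/17 876/1037 -654/1037 7 -1 N
final 7 0 E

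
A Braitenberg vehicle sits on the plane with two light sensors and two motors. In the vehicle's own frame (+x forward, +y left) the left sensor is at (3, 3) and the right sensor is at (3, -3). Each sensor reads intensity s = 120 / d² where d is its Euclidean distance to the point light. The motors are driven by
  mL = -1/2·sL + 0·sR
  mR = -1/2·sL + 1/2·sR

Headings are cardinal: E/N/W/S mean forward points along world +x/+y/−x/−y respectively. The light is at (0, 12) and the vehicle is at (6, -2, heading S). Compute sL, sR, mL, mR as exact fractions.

left sensor world pos  = (9, -5); dL² = 370
right sensor world pos = (3, -5); dR² = 298
sL = 120/370 = 12/37
sR = 120/298 = 60/149
mL = -1/2·sL + 0·sR = -6/37
mR = -1/2·sL + 1/2·sR = 216/5513

12/37 60/149 -6/37 216/5513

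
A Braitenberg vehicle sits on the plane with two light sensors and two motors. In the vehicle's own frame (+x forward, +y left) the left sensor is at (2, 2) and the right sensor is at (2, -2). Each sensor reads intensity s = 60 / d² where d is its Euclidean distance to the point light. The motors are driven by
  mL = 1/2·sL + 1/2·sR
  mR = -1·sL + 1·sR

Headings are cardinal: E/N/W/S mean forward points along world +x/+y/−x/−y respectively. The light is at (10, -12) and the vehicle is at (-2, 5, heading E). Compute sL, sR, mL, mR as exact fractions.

left sensor world pos  = (0, 7); dL² = 461
right sensor world pos = (0, 3); dR² = 325
sL = 60/461 = 60/461
sR = 60/325 = 12/65
mL = 1/2·sL + 1/2·sR = 4716/29965
mR = -1·sL + 1·sR = 1632/29965

60/461 12/65 4716/29965 1632/29965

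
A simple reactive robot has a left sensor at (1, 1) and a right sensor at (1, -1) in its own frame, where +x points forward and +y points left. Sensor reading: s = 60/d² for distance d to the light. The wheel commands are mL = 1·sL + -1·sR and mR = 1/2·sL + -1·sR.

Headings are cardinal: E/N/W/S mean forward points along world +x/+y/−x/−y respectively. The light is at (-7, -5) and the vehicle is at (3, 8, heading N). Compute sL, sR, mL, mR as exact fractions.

left sensor world pos  = (2, 9); dL² = 277
right sensor world pos = (4, 9); dR² = 317
sL = 60/277 = 60/277
sR = 60/317 = 60/317
mL = 1·sL + -1·sR = 2400/87809
mR = 1/2·sL + -1·sR = -7110/87809

60/277 60/317 2400/87809 -7110/87809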